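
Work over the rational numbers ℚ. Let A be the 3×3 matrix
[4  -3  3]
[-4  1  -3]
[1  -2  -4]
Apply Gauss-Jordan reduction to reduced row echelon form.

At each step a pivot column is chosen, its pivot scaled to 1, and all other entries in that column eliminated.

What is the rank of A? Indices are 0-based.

pivot(0,0)=4: scale R0 → (1, -3/4, 3/4)
  clear (1,0): R1 −= (-4)R0 → (0, -2, 0)
  clear (2,0): R2 −= (1)R0 → (0, -5/4, -19/4)
pivot(1,1)=-2: scale R1 → (0, 1, 0)
  clear (0,1): R0 −= (-3/4)R1 → (1, 0, 3/4)
  clear (2,1): R2 −= (-5/4)R1 → (0, 0, -19/4)
pivot(2,2)=-19/4: scale R2 → (0, 0, 1)
  clear (0,2): R0 −= (3/4)R2 → (1, 0, 0)

rank = 3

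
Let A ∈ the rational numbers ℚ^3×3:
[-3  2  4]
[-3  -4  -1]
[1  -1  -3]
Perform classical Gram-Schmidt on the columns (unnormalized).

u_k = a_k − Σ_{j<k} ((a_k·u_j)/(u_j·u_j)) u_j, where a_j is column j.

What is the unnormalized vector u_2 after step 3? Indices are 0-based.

Step 1: u_0 = a_0 = (-3, -3, 1).
Step 2: u_1 = a_1 − (5/19)·u_0 = (53/19, -61/19, -24/19).
Step 3: u_2 = a_2 − (-12/19)·u_0 − (345/374)·u_1 = (-175/374, 25/374, -225/187).

u_2 = (-175/374, 25/374, -225/187)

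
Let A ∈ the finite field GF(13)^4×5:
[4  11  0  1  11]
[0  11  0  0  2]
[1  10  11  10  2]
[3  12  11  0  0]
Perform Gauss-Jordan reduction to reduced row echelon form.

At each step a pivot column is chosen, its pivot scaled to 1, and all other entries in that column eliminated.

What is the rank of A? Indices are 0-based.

[1] R0 /= 4  ⇒  (1, 6, 0, 10, 6)
     R2 -= 1·R0  ⇒  (0, 4, 11, 0, 9)
     R3 -= 3·R0  ⇒  (0, 7, 11, 9, 8)
[2] R1 /= 11  ⇒  (0, 1, 0, 0, 12)
     R0 -= 6·R1  ⇒  (1, 0, 0, 10, 12)
     R2 -= 4·R1  ⇒  (0, 0, 11, 0, 0)
     R3 -= 7·R1  ⇒  (0, 0, 11, 9, 2)
[3] R2 /= 11  ⇒  (0, 0, 1, 0, 0)
     R3 -= 11·R2  ⇒  (0, 0, 0, 9, 2)
[4] R3 /= 9  ⇒  (0, 0, 0, 1, 6)
     R0 -= 10·R3  ⇒  (1, 0, 0, 0, 4)

rank = 4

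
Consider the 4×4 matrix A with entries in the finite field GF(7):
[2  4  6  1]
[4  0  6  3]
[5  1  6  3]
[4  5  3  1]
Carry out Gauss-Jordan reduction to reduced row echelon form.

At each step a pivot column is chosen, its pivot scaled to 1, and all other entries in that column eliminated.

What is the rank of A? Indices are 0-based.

rank = 4

step 1: normalize row 0 (÷2) = (1, 2, 3, 4)
  row 1: subtract 4×row0 = (0, 6, 1, 1)
  row 2: subtract 5×row0 = (0, 5, 5, 4)
  row 3: subtract 4×row0 = (0, 4, 5, 6)
step 2: normalize row 1 (÷6) = (0, 1, 6, 6)
  row 0: subtract 2×row1 = (1, 0, 5, 6)
  row 2: subtract 5×row1 = (0, 0, 3, 2)
  row 3: subtract 4×row1 = (0, 0, 2, 3)
step 3: normalize row 2 (÷3) = (0, 0, 1, 3)
  row 0: subtract 5×row2 = (1, 0, 0, 5)
  row 1: subtract 6×row2 = (0, 1, 0, 2)
  row 3: subtract 2×row2 = (0, 0, 0, 4)
step 4: normalize row 3 (÷4) = (0, 0, 0, 1)
  row 0: subtract 5×row3 = (1, 0, 0, 0)
  row 1: subtract 2×row3 = (0, 1, 0, 0)
  row 2: subtract 3×row3 = (0, 0, 1, 0)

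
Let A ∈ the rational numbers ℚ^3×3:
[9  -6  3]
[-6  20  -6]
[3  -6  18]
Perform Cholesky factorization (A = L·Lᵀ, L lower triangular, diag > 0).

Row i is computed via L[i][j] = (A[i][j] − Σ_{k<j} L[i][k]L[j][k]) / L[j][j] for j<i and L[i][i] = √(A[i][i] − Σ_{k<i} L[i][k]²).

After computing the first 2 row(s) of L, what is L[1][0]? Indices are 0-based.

Step 1: L[0][0] = √(9) = 3.
  L[1][0] = (-6) / L[0][0] = -2.
Step 2: L[1][1] = √(16) = 4.

L[1][0] = -2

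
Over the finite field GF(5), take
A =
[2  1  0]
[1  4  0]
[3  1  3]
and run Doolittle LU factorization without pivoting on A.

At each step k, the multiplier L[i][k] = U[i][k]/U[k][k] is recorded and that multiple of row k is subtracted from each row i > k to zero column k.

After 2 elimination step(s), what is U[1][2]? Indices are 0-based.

U[1][2] = 0

[col 0] pivot 2
  R1 -= 3*R0 → (0, 1, 0)  (L[1][0] := 3)
  R2 -= 4*R0 → (0, 2, 3)  (L[2][0] := 4)
[col 1] pivot 1
  R2 -= 2*R1 → (0, 0, 3)  (L[2][1] := 2)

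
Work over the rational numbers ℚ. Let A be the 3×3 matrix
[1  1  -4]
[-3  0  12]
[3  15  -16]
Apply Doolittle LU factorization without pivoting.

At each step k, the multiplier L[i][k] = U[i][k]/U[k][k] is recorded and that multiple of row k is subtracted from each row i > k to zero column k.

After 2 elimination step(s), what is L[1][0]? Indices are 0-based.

Step 1: pivot at (0,0) is 1.
  row1 ← row1 − (-3)·row0  ⇒  L[1][0]=-3, U row1=(0, 3, 0)
  row2 ← row2 − (3)·row0  ⇒  L[2][0]=3, U row2=(0, 12, -4)
Step 2: pivot at (1,1) is 3.
  row2 ← row2 − (4)·row1  ⇒  L[2][1]=4, U row2=(0, 0, -4)

L[1][0] = -3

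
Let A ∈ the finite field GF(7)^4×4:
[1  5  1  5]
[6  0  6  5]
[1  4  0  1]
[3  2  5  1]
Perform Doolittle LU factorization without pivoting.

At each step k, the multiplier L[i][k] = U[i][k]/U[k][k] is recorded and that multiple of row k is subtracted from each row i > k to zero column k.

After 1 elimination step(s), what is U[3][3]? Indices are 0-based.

U[3][3] = 0

Step 1: pivot at (0,0) is 1.
  row1 ← row1 − (6)·row0  ⇒  L[1][0]=6, U row1=(0, 5, 0, 3)
  row2 ← row2 − (1)·row0  ⇒  L[2][0]=1, U row2=(0, 6, 6, 3)
  row3 ← row3 − (3)·row0  ⇒  L[3][0]=3, U row3=(0, 1, 2, 0)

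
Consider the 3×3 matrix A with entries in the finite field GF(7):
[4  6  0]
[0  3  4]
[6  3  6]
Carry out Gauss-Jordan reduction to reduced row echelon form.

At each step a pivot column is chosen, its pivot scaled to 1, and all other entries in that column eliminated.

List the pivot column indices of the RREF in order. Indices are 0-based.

pivot columns: 0, 1

[1] R0 /= 4  ⇒  (1, 5, 0)
     R2 -= 6·R0  ⇒  (0, 1, 6)
[2] R1 /= 3  ⇒  (0, 1, 6)
     R0 -= 5·R1  ⇒  (1, 0, 5)
     R2 -= 1·R1  ⇒  (0, 0, 0)
column 2 empty below row 2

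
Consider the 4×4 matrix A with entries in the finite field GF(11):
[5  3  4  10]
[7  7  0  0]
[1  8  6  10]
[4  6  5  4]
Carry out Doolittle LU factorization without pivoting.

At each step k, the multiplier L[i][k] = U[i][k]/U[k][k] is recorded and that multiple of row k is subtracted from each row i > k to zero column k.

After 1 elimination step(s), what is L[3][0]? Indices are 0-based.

k=0: U[0][0]=5
  eliminate (1,0): mult=8, new row 1: (0, 5, 1, 8); set L[1][0]=8
  eliminate (2,0): mult=9, new row 2: (0, 3, 3, 8); set L[2][0]=9
  eliminate (3,0): mult=3, new row 3: (0, 8, 4, 7); set L[3][0]=3

L[3][0] = 3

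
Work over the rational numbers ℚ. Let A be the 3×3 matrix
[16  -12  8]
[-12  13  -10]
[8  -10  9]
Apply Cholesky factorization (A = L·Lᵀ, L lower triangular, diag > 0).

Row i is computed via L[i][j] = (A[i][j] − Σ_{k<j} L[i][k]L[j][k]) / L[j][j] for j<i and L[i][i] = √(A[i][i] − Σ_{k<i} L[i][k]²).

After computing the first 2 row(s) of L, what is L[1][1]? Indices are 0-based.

L[1][1] = 2

Step 1: L[0][0] = √(16) = 4.
  L[1][0] = (-12) / L[0][0] = -3.
Step 2: L[1][1] = √(4) = 2.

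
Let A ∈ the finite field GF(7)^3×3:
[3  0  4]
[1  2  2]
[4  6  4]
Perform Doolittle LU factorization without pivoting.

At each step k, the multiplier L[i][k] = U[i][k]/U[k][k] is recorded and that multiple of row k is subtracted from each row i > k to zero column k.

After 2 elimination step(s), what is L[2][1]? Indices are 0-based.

L[2][1] = 3

k=0: U[0][0]=3
  eliminate (1,0): mult=5, new row 1: (0, 2, 3); set L[1][0]=5
  eliminate (2,0): mult=6, new row 2: (0, 6, 1); set L[2][0]=6
k=1: U[1][1]=2
  eliminate (2,1): mult=3, new row 2: (0, 0, 6); set L[2][1]=3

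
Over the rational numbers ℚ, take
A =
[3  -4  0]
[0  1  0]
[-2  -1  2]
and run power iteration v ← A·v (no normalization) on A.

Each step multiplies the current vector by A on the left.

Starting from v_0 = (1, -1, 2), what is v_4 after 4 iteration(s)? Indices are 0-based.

v_4 = (241, -1, -283)

v_0 = (1, -1, 2).
v_1 = A·v_0 = (7, -1, 3).
v_2 = A·v_1 = (25, -1, -7).
v_3 = A·v_2 = (79, -1, -63).
v_4 = A·v_3 = (241, -1, -283).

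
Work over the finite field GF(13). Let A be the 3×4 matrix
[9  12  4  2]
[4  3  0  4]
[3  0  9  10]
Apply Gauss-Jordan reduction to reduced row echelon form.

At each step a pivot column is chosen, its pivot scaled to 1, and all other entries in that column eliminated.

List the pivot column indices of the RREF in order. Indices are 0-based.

[1] R0 /= 9  ⇒  (1, 10, 12, 6)
     R1 -= 4·R0  ⇒  (0, 2, 4, 6)
     R2 -= 3·R0  ⇒  (0, 9, 12, 5)
[2] R1 /= 2  ⇒  (0, 1, 2, 3)
     R0 -= 10·R1  ⇒  (1, 0, 5, 2)
     R2 -= 9·R1  ⇒  (0, 0, 7, 4)
[3] R2 /= 7  ⇒  (0, 0, 1, 8)
     R0 -= 5·R2  ⇒  (1, 0, 0, 1)
     R1 -= 2·R2  ⇒  (0, 1, 0, 0)

pivot columns: 0, 1, 2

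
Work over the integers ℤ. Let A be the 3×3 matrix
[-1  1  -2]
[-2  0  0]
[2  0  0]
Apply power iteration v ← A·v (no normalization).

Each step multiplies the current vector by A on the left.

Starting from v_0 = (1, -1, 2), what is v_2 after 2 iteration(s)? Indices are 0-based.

v_2 = (0, 12, -12)

v_0 = (1, -1, 2).
v_1 = A·v_0 = (-6, -2, 2).
v_2 = A·v_1 = (0, 12, -12).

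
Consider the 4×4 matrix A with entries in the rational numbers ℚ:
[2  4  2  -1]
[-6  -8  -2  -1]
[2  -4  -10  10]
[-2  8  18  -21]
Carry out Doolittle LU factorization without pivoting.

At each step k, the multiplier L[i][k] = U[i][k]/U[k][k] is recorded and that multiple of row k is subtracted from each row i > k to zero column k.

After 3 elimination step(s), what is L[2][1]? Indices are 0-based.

L[2][1] = -2

Step 1: pivot at (0,0) is 2.
  row1 ← row1 − (-3)·row0  ⇒  L[1][0]=-3, U row1=(0, 4, 4, -4)
  row2 ← row2 − (1)·row0  ⇒  L[2][0]=1, U row2=(0, -8, -12, 11)
  row3 ← row3 − (-1)·row0  ⇒  L[3][0]=-1, U row3=(0, 12, 20, -22)
Step 2: pivot at (1,1) is 4.
  row2 ← row2 − (-2)·row1  ⇒  L[2][1]=-2, U row2=(0, 0, -4, 3)
  row3 ← row3 − (3)·row1  ⇒  L[3][1]=3, U row3=(0, 0, 8, -10)
Step 3: pivot at (2,2) is -4.
  row3 ← row3 − (-2)·row2  ⇒  L[3][2]=-2, U row3=(0, 0, 0, -4)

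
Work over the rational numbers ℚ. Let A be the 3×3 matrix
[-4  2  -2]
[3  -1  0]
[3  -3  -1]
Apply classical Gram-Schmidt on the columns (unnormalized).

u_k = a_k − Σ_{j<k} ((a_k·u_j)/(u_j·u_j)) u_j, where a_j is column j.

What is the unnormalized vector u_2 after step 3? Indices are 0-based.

Step 1: u_0 = a_0 = (-4, 3, 3).
Step 2: u_1 = a_1 − (-10/17)·u_0 = (-6/17, 13/17, -21/17).
Step 3: u_2 = a_2 − (5/34)·u_0 − (33/38)·u_1 = (-21/19, -21/19, -7/19).

u_2 = (-21/19, -21/19, -7/19)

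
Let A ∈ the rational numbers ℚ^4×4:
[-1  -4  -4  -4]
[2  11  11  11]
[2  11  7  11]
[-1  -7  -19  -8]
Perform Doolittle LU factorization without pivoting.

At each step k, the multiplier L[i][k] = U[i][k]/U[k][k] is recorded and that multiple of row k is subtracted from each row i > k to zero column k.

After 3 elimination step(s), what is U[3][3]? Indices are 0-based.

[col 0] pivot -1
  R1 -= -2*R0 → (0, 3, 3, 3)  (L[1][0] := -2)
  R2 -= -2*R0 → (0, 3, -1, 3)  (L[2][0] := -2)
  R3 -= 1*R0 → (0, -3, -15, -4)  (L[3][0] := 1)
[col 1] pivot 3
  R2 -= 1*R1 → (0, 0, -4, 0)  (L[2][1] := 1)
  R3 -= -1*R1 → (0, 0, -12, -1)  (L[3][1] := -1)
[col 2] pivot -4
  R3 -= 3*R2 → (0, 0, 0, -1)  (L[3][2] := 3)

U[3][3] = -1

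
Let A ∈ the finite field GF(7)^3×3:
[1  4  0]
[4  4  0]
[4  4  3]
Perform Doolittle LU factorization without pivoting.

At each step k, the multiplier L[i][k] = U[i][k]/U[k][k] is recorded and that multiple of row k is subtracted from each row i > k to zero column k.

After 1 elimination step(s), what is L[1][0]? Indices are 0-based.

Step 1: pivot at (0,0) is 1.
  row1 ← row1 − (4)·row0  ⇒  L[1][0]=4, U row1=(0, 2, 0)
  row2 ← row2 − (4)·row0  ⇒  L[2][0]=4, U row2=(0, 2, 3)

L[1][0] = 4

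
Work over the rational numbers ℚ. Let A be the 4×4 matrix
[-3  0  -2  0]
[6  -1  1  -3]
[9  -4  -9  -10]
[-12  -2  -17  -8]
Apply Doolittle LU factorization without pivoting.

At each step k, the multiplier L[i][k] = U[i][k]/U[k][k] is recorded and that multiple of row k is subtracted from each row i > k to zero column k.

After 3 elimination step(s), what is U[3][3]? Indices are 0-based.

U[3][3] = -4

Step 1: pivot at (0,0) is -3.
  row1 ← row1 − (-2)·row0  ⇒  L[1][0]=-2, U row1=(0, -1, -3, -3)
  row2 ← row2 − (-3)·row0  ⇒  L[2][0]=-3, U row2=(0, -4, -15, -10)
  row3 ← row3 − (4)·row0  ⇒  L[3][0]=4, U row3=(0, -2, -9, -8)
Step 2: pivot at (1,1) is -1.
  row2 ← row2 − (4)·row1  ⇒  L[2][1]=4, U row2=(0, 0, -3, 2)
  row3 ← row3 − (2)·row1  ⇒  L[3][1]=2, U row3=(0, 0, -3, -2)
Step 3: pivot at (2,2) is -3.
  row3 ← row3 − (1)·row2  ⇒  L[3][2]=1, U row3=(0, 0, 0, -4)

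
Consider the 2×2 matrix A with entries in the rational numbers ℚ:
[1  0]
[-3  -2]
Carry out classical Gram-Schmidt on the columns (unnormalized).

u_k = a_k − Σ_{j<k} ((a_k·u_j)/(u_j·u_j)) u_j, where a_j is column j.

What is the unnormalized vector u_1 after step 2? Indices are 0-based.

Step 1: u_0 = a_0 = (1, -3).
Step 2: u_1 = a_1 − (3/5)·u_0 = (-3/5, -1/5).

u_1 = (-3/5, -1/5)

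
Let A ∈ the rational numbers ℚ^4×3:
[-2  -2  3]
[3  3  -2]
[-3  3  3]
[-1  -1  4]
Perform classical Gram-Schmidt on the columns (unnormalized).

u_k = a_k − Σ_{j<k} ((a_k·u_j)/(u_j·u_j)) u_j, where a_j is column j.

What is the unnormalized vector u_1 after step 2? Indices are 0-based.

Step 1: u_0 = a_0 = (-2, 3, -3, -1).
Step 2: u_1 = a_1 − (5/23)·u_0 = (-36/23, 54/23, 84/23, -18/23).

u_1 = (-36/23, 54/23, 84/23, -18/23)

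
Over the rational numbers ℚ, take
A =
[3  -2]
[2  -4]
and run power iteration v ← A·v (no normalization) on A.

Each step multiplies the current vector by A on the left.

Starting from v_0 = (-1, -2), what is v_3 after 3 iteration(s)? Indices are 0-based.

v_3 = (17, 70)

v_0 = (-1, -2).
v_1 = A·v_0 = (1, 6).
v_2 = A·v_1 = (-9, -22).
v_3 = A·v_2 = (17, 70).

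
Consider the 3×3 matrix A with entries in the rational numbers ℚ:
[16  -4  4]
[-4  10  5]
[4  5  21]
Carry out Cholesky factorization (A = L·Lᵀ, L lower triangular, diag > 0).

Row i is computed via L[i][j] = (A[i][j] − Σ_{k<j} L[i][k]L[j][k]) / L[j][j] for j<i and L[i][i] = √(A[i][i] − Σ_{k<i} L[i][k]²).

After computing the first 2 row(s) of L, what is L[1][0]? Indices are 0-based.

L[1][0] = -1

Step 1: L[0][0] = √(16) = 4.
  L[1][0] = (-4) / L[0][0] = -1.
Step 2: L[1][1] = √(9) = 3.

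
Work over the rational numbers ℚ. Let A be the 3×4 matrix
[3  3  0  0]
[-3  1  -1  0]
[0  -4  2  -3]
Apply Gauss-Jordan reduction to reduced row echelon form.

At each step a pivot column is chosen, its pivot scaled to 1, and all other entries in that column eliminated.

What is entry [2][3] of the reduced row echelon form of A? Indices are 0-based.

M[2][3] = -3

step 1: normalize row 0 (÷3) = (1, 1, 0, 0)
  row 1: subtract -3×row0 = (0, 4, -1, 0)
step 2: normalize row 1 (÷4) = (0, 1, -1/4, 0)
  row 0: subtract 1×row1 = (1, 0, 1/4, 0)
  row 2: subtract -4×row1 = (0, 0, 1, -3)
step 3: normalize row 2 (÷1) = (0, 0, 1, -3)
  row 0: subtract 1/4×row2 = (1, 0, 0, 3/4)
  row 1: subtract -1/4×row2 = (0, 1, 0, -3/4)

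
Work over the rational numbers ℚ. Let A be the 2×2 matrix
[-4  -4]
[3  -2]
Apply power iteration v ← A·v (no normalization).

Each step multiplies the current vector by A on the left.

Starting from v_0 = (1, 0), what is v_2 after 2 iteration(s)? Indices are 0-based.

v_2 = (4, -18)

v_0 = (1, 0).
v_1 = A·v_0 = (-4, 3).
v_2 = A·v_1 = (4, -18).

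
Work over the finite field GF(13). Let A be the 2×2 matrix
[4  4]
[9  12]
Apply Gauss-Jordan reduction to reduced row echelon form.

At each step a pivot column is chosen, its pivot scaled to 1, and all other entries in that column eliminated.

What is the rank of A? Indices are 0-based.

step 1: normalize row 0 (÷4) = (1, 1)
  row 1: subtract 9×row0 = (0, 3)
step 2: normalize row 1 (÷3) = (0, 1)
  row 0: subtract 1×row1 = (1, 0)

rank = 2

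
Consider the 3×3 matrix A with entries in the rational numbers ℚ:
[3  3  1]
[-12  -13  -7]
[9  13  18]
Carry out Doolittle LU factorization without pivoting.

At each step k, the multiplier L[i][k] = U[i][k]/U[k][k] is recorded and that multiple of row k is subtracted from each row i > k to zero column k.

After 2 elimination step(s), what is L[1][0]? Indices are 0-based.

Step 1: pivot at (0,0) is 3.
  row1 ← row1 − (-4)·row0  ⇒  L[1][0]=-4, U row1=(0, -1, -3)
  row2 ← row2 − (3)·row0  ⇒  L[2][0]=3, U row2=(0, 4, 15)
Step 2: pivot at (1,1) is -1.
  row2 ← row2 − (-4)·row1  ⇒  L[2][1]=-4, U row2=(0, 0, 3)

L[1][0] = -4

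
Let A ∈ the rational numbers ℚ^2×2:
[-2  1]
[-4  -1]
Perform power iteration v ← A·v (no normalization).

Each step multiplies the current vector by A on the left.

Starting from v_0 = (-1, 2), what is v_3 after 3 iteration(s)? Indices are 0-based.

v_0 = (-1, 2).
v_1 = A·v_0 = (4, 2).
v_2 = A·v_1 = (-6, -18).
v_3 = A·v_2 = (-6, 42).

v_3 = (-6, 42)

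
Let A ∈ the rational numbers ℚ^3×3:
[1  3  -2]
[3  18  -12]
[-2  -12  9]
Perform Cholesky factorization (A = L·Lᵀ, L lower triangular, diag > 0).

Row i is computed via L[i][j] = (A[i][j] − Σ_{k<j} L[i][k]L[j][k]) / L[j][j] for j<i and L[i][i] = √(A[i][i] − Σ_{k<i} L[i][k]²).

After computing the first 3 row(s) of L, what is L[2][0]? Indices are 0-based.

L[2][0] = -2

Step 1: L[0][0] = √(1) = 1.
  L[1][0] = (3) / L[0][0] = 3.
Step 2: L[1][1] = √(9) = 3.
  L[2][0] = (-2) / L[0][0] = -2.
  L[2][1] = (-6) / L[1][1] = -2.
Step 3: L[2][2] = √(1) = 1.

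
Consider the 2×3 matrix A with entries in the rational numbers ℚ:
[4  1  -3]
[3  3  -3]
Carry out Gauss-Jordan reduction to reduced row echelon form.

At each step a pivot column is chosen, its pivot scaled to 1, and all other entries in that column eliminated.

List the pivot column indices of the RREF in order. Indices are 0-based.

pivot columns: 0, 1

[1] R0 /= 4  ⇒  (1, 1/4, -3/4)
     R1 -= 3·R0  ⇒  (0, 9/4, -3/4)
[2] R1 /= 9/4  ⇒  (0, 1, -1/3)
     R0 -= 1/4·R1  ⇒  (1, 0, -2/3)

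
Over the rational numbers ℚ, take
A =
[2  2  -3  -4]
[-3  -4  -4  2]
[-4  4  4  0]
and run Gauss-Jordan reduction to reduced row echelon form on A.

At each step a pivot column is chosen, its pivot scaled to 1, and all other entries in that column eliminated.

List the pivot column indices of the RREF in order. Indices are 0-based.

pivot columns: 0, 1, 2

[1] R0 /= 2  ⇒  (1, 1, -3/2, -2)
     R1 -= -3·R0  ⇒  (0, -1, -17/2, -4)
     R2 -= -4·R0  ⇒  (0, 8, -2, -8)
[2] R1 /= -1  ⇒  (0, 1, 17/2, 4)
     R0 -= 1·R1  ⇒  (1, 0, -10, -6)
     R2 -= 8·R1  ⇒  (0, 0, -70, -40)
[3] R2 /= -70  ⇒  (0, 0, 1, 4/7)
     R0 -= -10·R2  ⇒  (1, 0, 0, -2/7)
     R1 -= 17/2·R2  ⇒  (0, 1, 0, -6/7)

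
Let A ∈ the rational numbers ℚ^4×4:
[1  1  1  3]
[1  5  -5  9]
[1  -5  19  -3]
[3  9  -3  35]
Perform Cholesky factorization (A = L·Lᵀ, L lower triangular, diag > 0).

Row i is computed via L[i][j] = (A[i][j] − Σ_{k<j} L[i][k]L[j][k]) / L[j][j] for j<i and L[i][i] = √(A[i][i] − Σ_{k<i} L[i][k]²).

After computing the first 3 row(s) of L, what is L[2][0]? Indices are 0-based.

L[2][0] = 1

Step 1: L[0][0] = √(1) = 1.
  L[1][0] = (1) / L[0][0] = 1.
Step 2: L[1][1] = √(4) = 2.
  L[2][0] = (1) / L[0][0] = 1.
  L[2][1] = (-6) / L[1][1] = -3.
Step 3: L[2][2] = √(9) = 3.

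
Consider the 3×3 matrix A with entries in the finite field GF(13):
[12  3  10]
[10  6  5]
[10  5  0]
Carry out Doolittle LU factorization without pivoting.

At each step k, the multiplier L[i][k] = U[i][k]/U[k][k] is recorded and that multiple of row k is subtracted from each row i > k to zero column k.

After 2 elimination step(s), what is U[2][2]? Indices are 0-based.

[col 0] pivot 12
  R1 -= 3*R0 → (0, 10, 1)  (L[1][0] := 3)
  R2 -= 3*R0 → (0, 9, 9)  (L[2][0] := 3)
[col 1] pivot 10
  R2 -= 10*R1 → (0, 0, 12)  (L[2][1] := 10)

U[2][2] = 12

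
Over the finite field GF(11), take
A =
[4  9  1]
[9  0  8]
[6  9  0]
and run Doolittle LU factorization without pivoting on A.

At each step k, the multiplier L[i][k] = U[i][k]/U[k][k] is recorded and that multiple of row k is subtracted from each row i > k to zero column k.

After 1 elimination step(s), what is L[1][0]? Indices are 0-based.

L[1][0] = 5

k=0: U[0][0]=4
  eliminate (1,0): mult=5, new row 1: (0, 10, 3); set L[1][0]=5
  eliminate (2,0): mult=7, new row 2: (0, 1, 4); set L[2][0]=7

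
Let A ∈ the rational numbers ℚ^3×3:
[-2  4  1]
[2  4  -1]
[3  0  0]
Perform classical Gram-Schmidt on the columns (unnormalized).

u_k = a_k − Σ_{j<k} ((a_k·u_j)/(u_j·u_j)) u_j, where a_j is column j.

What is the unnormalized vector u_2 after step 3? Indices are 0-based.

u_2 = (9/17, -9/17, 12/17)

Step 1: u_0 = a_0 = (-2, 2, 3).
Step 2: u_1 = a_1 − (0)·u_0 = (4, 4, 0).
Step 3: u_2 = a_2 − (-4/17)·u_0 − (0)·u_1 = (9/17, -9/17, 12/17).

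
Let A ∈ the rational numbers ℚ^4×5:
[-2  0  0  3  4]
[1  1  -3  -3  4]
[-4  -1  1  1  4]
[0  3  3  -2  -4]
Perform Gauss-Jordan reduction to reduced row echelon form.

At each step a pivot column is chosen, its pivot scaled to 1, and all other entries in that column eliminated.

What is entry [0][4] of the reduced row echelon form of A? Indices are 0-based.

M[0][4] = -116/73

[1] R0 /= -2  ⇒  (1, 0, 0, -3/2, -2)
     R1 -= 1·R0  ⇒  (0, 1, -3, -3/2, 6)
     R2 -= -4·R0  ⇒  (0, -1, 1, -5, -4)
[2] R1 /= 1  ⇒  (0, 1, -3, -3/2, 6)
     R2 -= -1·R1  ⇒  (0, 0, -2, -13/2, 2)
     R3 -= 3·R1  ⇒  (0, 0, 12, 5/2, -22)
[3] R2 /= -2  ⇒  (0, 0, 1, 13/4, -1)
     R1 -= -3·R2  ⇒  (0, 1, 0, 33/4, 3)
     R3 -= 12·R2  ⇒  (0, 0, 0, -73/2, -10)
[4] R3 /= -73/2  ⇒  (0, 0, 0, 1, 20/73)
     R0 -= -3/2·R3  ⇒  (1, 0, 0, 0, -116/73)
     R1 -= 33/4·R3  ⇒  (0, 1, 0, 0, 54/73)
     R2 -= 13/4·R3  ⇒  (0, 0, 1, 0, -138/73)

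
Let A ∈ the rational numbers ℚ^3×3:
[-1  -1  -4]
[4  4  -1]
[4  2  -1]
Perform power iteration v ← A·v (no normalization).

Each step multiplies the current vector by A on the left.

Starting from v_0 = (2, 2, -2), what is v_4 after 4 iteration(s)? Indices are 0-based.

v_4 = (1010, -606, -498)

v_0 = (2, 2, -2).
v_1 = A·v_0 = (4, 18, 14).
v_2 = A·v_1 = (-78, 74, 38).
v_3 = A·v_2 = (-148, -54, -202).
v_4 = A·v_3 = (1010, -606, -498).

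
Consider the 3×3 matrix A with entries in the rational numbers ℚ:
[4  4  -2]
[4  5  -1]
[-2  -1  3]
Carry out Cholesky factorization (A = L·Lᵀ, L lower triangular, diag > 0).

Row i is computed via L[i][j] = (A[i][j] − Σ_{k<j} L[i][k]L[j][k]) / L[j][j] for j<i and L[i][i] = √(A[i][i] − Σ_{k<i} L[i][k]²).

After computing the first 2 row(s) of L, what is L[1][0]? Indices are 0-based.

L[1][0] = 2

Step 1: L[0][0] = √(4) = 2.
  L[1][0] = (4) / L[0][0] = 2.
Step 2: L[1][1] = √(1) = 1.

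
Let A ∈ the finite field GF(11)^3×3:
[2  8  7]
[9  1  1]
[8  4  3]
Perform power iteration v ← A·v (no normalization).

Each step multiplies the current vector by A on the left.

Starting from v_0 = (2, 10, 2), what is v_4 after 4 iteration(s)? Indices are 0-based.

v_0 = (2, 10, 2).
v_1 = A·v_0 = (10, 8, 7).
v_2 = A·v_1 = (1, 6, 1).
v_3 = A·v_2 = (2, 5, 2).
v_4 = A·v_3 = (3, 3, 9).

v_4 = (3, 3, 9)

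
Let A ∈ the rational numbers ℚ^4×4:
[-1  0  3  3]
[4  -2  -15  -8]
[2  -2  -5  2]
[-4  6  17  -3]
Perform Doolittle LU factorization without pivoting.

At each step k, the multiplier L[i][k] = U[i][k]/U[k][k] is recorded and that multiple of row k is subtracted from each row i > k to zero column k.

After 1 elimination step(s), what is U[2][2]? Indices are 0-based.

U[2][2] = 1

k=0: U[0][0]=-1
  eliminate (1,0): mult=-4, new row 1: (0, -2, -3, 4); set L[1][0]=-4
  eliminate (2,0): mult=-2, new row 2: (0, -2, 1, 8); set L[2][0]=-2
  eliminate (3,0): mult=4, new row 3: (0, 6, 5, -15); set L[3][0]=4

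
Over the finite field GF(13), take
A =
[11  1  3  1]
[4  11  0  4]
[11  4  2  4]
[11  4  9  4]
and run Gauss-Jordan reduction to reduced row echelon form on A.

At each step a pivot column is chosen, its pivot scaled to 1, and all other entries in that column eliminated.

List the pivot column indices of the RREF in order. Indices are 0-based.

pivot columns: 0, 1, 2, 3

pivot(0,0)=11: scale R0 → (1, 6, 5, 6)
  clear (1,0): R1 −= (4)R0 → (0, 0, 6, 6)
  clear (2,0): R2 −= (11)R0 → (0, 3, 12, 3)
  clear (3,0): R3 −= (11)R0 → (0, 3, 6, 3)
pivot(1,1): swap R1↔R2
pivot(1,1)=3: scale R1 → (0, 1, 4, 1)
  clear (0,1): R0 −= (6)R1 → (1, 0, 7, 0)
  clear (3,1): R3 −= (3)R1 → (0, 0, 7, 0)
pivot(2,2)=6: scale R2 → (0, 0, 1, 1)
  clear (0,2): R0 −= (7)R2 → (1, 0, 0, 6)
  clear (1,2): R1 −= (4)R2 → (0, 1, 0, 10)
  clear (3,2): R3 −= (7)R2 → (0, 0, 0, 6)
pivot(3,3)=6: scale R3 → (0, 0, 0, 1)
  clear (0,3): R0 −= (6)R3 → (1, 0, 0, 0)
  clear (1,3): R1 −= (10)R3 → (0, 1, 0, 0)
  clear (2,3): R2 −= (1)R3 → (0, 0, 1, 0)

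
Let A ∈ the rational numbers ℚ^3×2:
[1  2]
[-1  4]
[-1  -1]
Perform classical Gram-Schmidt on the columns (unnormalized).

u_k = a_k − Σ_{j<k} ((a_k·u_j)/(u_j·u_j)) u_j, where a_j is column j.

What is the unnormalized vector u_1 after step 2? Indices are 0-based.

Step 1: u_0 = a_0 = (1, -1, -1).
Step 2: u_1 = a_1 − (-1/3)·u_0 = (7/3, 11/3, -4/3).

u_1 = (7/3, 11/3, -4/3)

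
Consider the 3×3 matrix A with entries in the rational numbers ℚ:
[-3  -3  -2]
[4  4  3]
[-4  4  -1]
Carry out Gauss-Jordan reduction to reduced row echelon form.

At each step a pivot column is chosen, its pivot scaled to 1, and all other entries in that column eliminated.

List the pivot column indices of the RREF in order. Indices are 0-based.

[1] R0 /= -3  ⇒  (1, 1, 2/3)
     R1 -= 4·R0  ⇒  (0, 0, 1/3)
     R2 -= -4·R0  ⇒  (0, 8, 5/3)
[2] R1 <-> R2
[2] R1 /= 8  ⇒  (0, 1, 5/24)
     R0 -= 1·R1  ⇒  (1, 0, 11/24)
[3] R2 /= 1/3  ⇒  (0, 0, 1)
     R0 -= 11/24·R2  ⇒  (1, 0, 0)
     R1 -= 5/24·R2  ⇒  (0, 1, 0)

pivot columns: 0, 1, 2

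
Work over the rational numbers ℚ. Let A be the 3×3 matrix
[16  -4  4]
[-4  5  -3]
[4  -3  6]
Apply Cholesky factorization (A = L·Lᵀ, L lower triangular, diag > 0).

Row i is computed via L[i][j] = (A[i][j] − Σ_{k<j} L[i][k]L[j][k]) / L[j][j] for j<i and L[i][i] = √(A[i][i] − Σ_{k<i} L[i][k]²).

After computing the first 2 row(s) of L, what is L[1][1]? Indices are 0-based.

Step 1: L[0][0] = √(16) = 4.
  L[1][0] = (-4) / L[0][0] = -1.
Step 2: L[1][1] = √(4) = 2.

L[1][1] = 2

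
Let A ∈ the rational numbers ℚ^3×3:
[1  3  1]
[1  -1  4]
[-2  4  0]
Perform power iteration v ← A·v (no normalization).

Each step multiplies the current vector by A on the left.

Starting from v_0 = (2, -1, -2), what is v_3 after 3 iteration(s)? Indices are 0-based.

v_0 = (2, -1, -2).
v_1 = A·v_0 = (-3, -5, -8).
v_2 = A·v_1 = (-26, -30, -14).
v_3 = A·v_2 = (-130, -52, -68).

v_3 = (-130, -52, -68)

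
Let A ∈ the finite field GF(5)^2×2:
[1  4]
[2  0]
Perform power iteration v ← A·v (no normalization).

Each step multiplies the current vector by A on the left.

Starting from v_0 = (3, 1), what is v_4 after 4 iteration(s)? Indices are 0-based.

v_0 = (3, 1).
v_1 = A·v_0 = (2, 1).
v_2 = A·v_1 = (1, 4).
v_3 = A·v_2 = (2, 2).
v_4 = A·v_3 = (0, 4).

v_4 = (0, 4)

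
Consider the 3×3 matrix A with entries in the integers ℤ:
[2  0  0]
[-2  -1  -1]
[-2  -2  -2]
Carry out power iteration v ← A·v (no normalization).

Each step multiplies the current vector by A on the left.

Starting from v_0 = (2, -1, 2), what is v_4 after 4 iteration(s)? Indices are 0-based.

v_4 = (32, 51, 134)

v_0 = (2, -1, 2).
v_1 = A·v_0 = (4, -5, -6).
v_2 = A·v_1 = (8, 3, 14).
v_3 = A·v_2 = (16, -33, -50).
v_4 = A·v_3 = (32, 51, 134).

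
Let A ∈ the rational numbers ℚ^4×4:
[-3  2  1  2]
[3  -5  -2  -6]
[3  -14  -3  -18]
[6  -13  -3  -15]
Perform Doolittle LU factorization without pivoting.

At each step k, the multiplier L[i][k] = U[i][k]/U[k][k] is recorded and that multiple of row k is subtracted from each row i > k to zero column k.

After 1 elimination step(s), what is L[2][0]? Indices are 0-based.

[col 0] pivot -3
  R1 -= -1*R0 → (0, -3, -1, -4)  (L[1][0] := -1)
  R2 -= -1*R0 → (0, -12, -2, -16)  (L[2][0] := -1)
  R3 -= -2*R0 → (0, -9, -1, -11)  (L[3][0] := -2)

L[2][0] = -1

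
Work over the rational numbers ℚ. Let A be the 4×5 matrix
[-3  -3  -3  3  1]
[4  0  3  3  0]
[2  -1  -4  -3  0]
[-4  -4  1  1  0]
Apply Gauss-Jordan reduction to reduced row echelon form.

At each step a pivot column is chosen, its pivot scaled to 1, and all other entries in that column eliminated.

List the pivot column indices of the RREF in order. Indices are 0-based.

pivot(0,0)=-3: scale R0 → (1, 1, 1, -1, -1/3)
  clear (1,0): R1 −= (4)R0 → (0, -4, -1, 7, 4/3)
  clear (2,0): R2 −= (2)R0 → (0, -3, -6, -1, 2/3)
  clear (3,0): R3 −= (-4)R0 → (0, 0, 5, -3, -4/3)
pivot(1,1)=-4: scale R1 → (0, 1, 1/4, -7/4, -1/3)
  clear (0,1): R0 −= (1)R1 → (1, 0, 3/4, 3/4, 0)
  clear (2,1): R2 −= (-3)R1 → (0, 0, -21/4, -25/4, -1/3)
pivot(2,2)=-21/4: scale R2 → (0, 0, 1, 25/21, 4/63)
  clear (0,2): R0 −= (3/4)R2 → (1, 0, 0, -1/7, -1/21)
  clear (1,2): R1 −= (1/4)R2 → (0, 1, 0, -43/21, -22/63)
  clear (3,2): R3 −= (5)R2 → (0, 0, 0, -188/21, -104/63)
pivot(3,3)=-188/21: scale R3 → (0, 0, 0, 1, 26/141)
  clear (0,3): R0 −= (-1/7)R3 → (1, 0, 0, 0, -1/47)
  clear (1,3): R1 −= (-43/21)R3 → (0, 1, 0, 0, 4/141)
  clear (2,3): R2 −= (25/21)R3 → (0, 0, 1, 0, -22/141)

pivot columns: 0, 1, 2, 3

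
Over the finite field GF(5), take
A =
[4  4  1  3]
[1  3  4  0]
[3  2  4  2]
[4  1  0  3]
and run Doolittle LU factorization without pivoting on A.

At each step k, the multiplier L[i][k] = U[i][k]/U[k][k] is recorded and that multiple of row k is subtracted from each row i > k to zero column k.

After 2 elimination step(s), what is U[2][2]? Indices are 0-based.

[col 0] pivot 4
  R1 -= 4*R0 → (0, 2, 0, 3)  (L[1][0] := 4)
  R2 -= 2*R0 → (0, 4, 2, 1)  (L[2][0] := 2)
  R3 -= 1*R0 → (0, 2, 4, 0)  (L[3][0] := 1)
[col 1] pivot 2
  R2 -= 2*R1 → (0, 0, 2, 0)  (L[2][1] := 2)
  R3 -= 1*R1 → (0, 0, 4, 2)  (L[3][1] := 1)

U[2][2] = 2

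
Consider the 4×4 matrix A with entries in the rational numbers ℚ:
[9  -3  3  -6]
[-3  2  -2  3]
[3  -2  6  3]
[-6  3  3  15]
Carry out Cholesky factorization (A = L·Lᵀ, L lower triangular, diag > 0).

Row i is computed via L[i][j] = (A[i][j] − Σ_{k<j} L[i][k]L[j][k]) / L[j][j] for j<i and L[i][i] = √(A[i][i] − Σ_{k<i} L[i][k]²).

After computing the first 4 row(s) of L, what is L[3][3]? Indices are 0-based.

Step 1: L[0][0] = √(9) = 3.
  L[1][0] = (-3) / L[0][0] = -1.
Step 2: L[1][1] = √(1) = 1.
  L[2][0] = (3) / L[0][0] = 1.
  L[2][1] = (-1) / L[1][1] = -1.
Step 3: L[2][2] = √(4) = 2.
  L[3][0] = (-6) / L[0][0] = -2.
  L[3][1] = (1) / L[1][1] = 1.
  L[3][2] = (6) / L[2][2] = 3.
Step 4: L[3][3] = √(1) = 1.

L[3][3] = 1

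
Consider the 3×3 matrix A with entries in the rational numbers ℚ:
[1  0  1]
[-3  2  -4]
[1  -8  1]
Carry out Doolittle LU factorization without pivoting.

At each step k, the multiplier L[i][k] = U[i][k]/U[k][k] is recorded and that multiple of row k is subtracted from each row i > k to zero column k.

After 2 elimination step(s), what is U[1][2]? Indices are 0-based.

k=0: U[0][0]=1
  eliminate (1,0): mult=-3, new row 1: (0, 2, -1); set L[1][0]=-3
  eliminate (2,0): mult=1, new row 2: (0, -8, 0); set L[2][0]=1
k=1: U[1][1]=2
  eliminate (2,1): mult=-4, new row 2: (0, 0, -4); set L[2][1]=-4

U[1][2] = -1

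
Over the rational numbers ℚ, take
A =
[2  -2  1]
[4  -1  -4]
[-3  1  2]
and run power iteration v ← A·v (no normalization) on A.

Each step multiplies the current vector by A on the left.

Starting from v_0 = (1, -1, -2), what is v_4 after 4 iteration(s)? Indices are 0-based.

v_4 = (75, -777, 456)

v_0 = (1, -1, -2).
v_1 = A·v_0 = (2, 13, -8).
v_2 = A·v_1 = (-30, 27, -9).
v_3 = A·v_2 = (-123, -111, 99).
v_4 = A·v_3 = (75, -777, 456).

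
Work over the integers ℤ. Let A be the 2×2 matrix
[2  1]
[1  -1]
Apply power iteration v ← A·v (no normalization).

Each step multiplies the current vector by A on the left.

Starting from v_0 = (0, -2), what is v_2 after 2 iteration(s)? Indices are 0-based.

v_2 = (-2, -4)

v_0 = (0, -2).
v_1 = A·v_0 = (-2, 2).
v_2 = A·v_1 = (-2, -4).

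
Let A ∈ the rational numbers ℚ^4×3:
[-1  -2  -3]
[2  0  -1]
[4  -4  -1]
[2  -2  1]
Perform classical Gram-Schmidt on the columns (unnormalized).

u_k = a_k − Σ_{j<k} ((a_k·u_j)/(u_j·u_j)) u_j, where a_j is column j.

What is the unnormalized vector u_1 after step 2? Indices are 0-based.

u_1 = (-68/25, 36/25, -28/25, -14/25)

Step 1: u_0 = a_0 = (-1, 2, 4, 2).
Step 2: u_1 = a_1 − (-18/25)·u_0 = (-68/25, 36/25, -28/25, -14/25).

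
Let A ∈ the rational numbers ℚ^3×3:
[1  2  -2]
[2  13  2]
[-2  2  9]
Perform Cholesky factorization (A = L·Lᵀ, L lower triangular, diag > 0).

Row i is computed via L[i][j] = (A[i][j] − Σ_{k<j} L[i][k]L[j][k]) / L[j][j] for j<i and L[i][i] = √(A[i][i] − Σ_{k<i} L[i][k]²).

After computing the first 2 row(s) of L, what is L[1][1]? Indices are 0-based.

Step 1: L[0][0] = √(1) = 1.
  L[1][0] = (2) / L[0][0] = 2.
Step 2: L[1][1] = √(9) = 3.

L[1][1] = 3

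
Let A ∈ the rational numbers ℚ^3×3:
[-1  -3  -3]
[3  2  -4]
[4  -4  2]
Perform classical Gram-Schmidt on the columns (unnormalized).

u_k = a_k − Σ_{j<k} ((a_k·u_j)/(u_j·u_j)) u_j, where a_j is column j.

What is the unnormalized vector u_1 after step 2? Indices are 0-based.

u_1 = (-85/26, 73/26, -38/13)

Step 1: u_0 = a_0 = (-1, 3, 4).
Step 2: u_1 = a_1 − (-7/26)·u_0 = (-85/26, 73/26, -38/13).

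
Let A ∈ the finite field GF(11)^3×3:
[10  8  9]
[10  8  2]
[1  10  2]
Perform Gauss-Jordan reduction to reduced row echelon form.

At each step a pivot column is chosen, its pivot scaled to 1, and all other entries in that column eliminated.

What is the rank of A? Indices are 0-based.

rank = 3

[1] R0 /= 10  ⇒  (1, 3, 2)
     R1 -= 10·R0  ⇒  (0, 0, 4)
     R2 -= 1·R0  ⇒  (0, 7, 0)
[2] R1 <-> R2
[2] R1 /= 7  ⇒  (0, 1, 0)
     R0 -= 3·R1  ⇒  (1, 0, 2)
[3] R2 /= 4  ⇒  (0, 0, 1)
     R0 -= 2·R2  ⇒  (1, 0, 0)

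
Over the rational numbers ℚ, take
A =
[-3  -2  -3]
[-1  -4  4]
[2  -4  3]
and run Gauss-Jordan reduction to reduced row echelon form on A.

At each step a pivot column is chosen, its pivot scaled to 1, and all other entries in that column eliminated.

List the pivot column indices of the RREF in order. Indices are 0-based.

pivot columns: 0, 1, 2

step 1: normalize row 0 (÷-3) = (1, 2/3, 1)
  row 1: subtract -1×row0 = (0, -10/3, 5)
  row 2: subtract 2×row0 = (0, -16/3, 1)
step 2: normalize row 1 (÷-10/3) = (0, 1, -3/2)
  row 0: subtract 2/3×row1 = (1, 0, 2)
  row 2: subtract -16/3×row1 = (0, 0, -7)
step 3: normalize row 2 (÷-7) = (0, 0, 1)
  row 0: subtract 2×row2 = (1, 0, 0)
  row 1: subtract -3/2×row2 = (0, 1, 0)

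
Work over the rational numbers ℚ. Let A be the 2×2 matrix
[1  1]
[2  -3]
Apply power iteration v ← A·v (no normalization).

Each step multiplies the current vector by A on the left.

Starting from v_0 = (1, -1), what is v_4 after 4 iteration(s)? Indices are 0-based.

v_0 = (1, -1).
v_1 = A·v_0 = (0, 5).
v_2 = A·v_1 = (5, -15).
v_3 = A·v_2 = (-10, 55).
v_4 = A·v_3 = (45, -185).

v_4 = (45, -185)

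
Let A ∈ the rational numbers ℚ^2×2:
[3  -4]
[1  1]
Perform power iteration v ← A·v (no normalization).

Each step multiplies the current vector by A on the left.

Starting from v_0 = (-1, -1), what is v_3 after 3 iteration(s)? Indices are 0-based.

v_3 = (37, 10)

v_0 = (-1, -1).
v_1 = A·v_0 = (1, -2).
v_2 = A·v_1 = (11, -1).
v_3 = A·v_2 = (37, 10).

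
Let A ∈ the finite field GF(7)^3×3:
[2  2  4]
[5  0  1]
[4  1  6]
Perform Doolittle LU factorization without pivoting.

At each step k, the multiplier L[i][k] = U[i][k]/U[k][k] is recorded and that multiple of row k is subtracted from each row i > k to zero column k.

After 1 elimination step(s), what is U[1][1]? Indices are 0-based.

U[1][1] = 2

[col 0] pivot 2
  R1 -= 6*R0 → (0, 2, 5)  (L[1][0] := 6)
  R2 -= 2*R0 → (0, 4, 5)  (L[2][0] := 2)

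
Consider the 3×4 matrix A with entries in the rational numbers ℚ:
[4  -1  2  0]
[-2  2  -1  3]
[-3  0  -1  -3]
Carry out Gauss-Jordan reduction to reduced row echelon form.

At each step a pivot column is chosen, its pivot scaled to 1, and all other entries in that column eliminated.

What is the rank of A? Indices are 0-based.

step 1: normalize row 0 (÷4) = (1, -1/4, 1/2, 0)
  row 1: subtract -2×row0 = (0, 3/2, 0, 3)
  row 2: subtract -3×row0 = (0, -3/4, 1/2, -3)
step 2: normalize row 1 (÷3/2) = (0, 1, 0, 2)
  row 0: subtract -1/4×row1 = (1, 0, 1/2, 1/2)
  row 2: subtract -3/4×row1 = (0, 0, 1/2, -3/2)
step 3: normalize row 2 (÷1/2) = (0, 0, 1, -3)
  row 0: subtract 1/2×row2 = (1, 0, 0, 2)

rank = 3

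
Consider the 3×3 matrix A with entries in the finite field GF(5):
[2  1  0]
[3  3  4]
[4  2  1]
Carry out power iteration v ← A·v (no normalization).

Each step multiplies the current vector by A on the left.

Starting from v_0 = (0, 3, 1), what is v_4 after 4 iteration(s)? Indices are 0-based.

v_4 = (3, 4, 4)

v_0 = (0, 3, 1).
v_1 = A·v_0 = (3, 3, 2).
v_2 = A·v_1 = (4, 1, 0).
v_3 = A·v_2 = (4, 0, 3).
v_4 = A·v_3 = (3, 4, 4).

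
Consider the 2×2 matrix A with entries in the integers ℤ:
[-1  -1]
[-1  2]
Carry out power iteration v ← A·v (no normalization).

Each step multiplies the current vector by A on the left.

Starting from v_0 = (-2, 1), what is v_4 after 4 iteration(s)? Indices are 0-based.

v_4 = (-17, 40)

v_0 = (-2, 1).
v_1 = A·v_0 = (1, 4).
v_2 = A·v_1 = (-5, 7).
v_3 = A·v_2 = (-2, 19).
v_4 = A·v_3 = (-17, 40).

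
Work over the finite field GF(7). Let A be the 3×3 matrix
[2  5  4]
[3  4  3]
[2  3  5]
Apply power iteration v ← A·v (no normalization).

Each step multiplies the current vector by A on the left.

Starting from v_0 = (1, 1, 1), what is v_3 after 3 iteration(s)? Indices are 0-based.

v_3 = (6, 4, 0)

v_0 = (1, 1, 1).
v_1 = A·v_0 = (4, 3, 3).
v_2 = A·v_1 = (0, 5, 4).
v_3 = A·v_2 = (6, 4, 0).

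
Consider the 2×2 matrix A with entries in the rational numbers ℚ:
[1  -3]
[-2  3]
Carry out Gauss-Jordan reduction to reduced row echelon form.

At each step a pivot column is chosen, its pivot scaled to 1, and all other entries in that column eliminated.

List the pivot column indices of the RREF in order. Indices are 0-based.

[1] R0 /= 1  ⇒  (1, -3)
     R1 -= -2·R0  ⇒  (0, -3)
[2] R1 /= -3  ⇒  (0, 1)
     R0 -= -3·R1  ⇒  (1, 0)

pivot columns: 0, 1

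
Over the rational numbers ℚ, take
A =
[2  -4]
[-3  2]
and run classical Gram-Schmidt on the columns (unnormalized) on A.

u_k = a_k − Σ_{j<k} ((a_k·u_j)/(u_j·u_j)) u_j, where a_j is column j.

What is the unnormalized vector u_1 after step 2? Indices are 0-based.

Step 1: u_0 = a_0 = (2, -3).
Step 2: u_1 = a_1 − (-14/13)·u_0 = (-24/13, -16/13).

u_1 = (-24/13, -16/13)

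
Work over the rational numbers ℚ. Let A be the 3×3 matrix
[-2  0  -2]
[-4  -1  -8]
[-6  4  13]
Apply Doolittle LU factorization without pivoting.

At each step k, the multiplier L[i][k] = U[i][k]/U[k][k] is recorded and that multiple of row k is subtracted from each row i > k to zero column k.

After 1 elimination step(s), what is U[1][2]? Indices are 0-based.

Step 1: pivot at (0,0) is -2.
  row1 ← row1 − (2)·row0  ⇒  L[1][0]=2, U row1=(0, -1, -4)
  row2 ← row2 − (3)·row0  ⇒  L[2][0]=3, U row2=(0, 4, 19)

U[1][2] = -4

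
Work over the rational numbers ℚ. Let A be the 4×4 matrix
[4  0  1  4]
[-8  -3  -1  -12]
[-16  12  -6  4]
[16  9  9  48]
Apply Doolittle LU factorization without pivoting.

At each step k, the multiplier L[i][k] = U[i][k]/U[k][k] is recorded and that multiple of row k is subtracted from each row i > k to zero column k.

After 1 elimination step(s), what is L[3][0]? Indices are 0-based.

L[3][0] = 4

k=0: U[0][0]=4
  eliminate (1,0): mult=-2, new row 1: (0, -3, 1, -4); set L[1][0]=-2
  eliminate (2,0): mult=-4, new row 2: (0, 12, -2, 20); set L[2][0]=-4
  eliminate (3,0): mult=4, new row 3: (0, 9, 5, 32); set L[3][0]=4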